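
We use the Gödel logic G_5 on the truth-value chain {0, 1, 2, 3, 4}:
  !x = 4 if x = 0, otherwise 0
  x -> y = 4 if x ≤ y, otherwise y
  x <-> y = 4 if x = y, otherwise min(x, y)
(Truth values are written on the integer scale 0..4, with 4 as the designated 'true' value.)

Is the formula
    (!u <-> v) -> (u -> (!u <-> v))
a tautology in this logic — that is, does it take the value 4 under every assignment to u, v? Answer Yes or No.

Yes

At u = 1, v = 0, for instance:
!u = !1 = 0
!u <-> v = 0 <-> 0 = 4
u -> (!u <-> v) = 1 -> 4 = 4
(!u <-> v) -> (u -> (!u <-> v)) = 4 -> 4 = 4
and checking the remaining 24 assignments likewise gives ≥ 4 in every case.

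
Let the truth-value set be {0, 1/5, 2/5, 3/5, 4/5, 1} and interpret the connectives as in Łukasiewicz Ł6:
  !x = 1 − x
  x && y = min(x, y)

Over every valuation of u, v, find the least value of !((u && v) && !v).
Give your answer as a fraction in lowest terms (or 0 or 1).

3/5

Take u = 2/5, v = 2/5:
u && v = 2/5 && 2/5 = 2/5
!v = !2/5 = 3/5
(u && v) && !v = 2/5 && 3/5 = 2/5
!((u && v) && !v) = !2/5 = 3/5
No assignment yields a value below 3/5, so this is the minimum.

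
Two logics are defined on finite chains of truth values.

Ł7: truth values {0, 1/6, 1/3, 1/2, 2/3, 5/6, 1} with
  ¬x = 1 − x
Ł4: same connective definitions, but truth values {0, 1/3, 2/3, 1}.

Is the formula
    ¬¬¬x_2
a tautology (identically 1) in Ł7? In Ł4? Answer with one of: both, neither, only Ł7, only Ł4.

In Ł7: at x_2 = 1/6 the value is 5/6 — not a tautology.
In Ł4: at x_2 = 1/3 the value is 2/3 — not a tautology.

neither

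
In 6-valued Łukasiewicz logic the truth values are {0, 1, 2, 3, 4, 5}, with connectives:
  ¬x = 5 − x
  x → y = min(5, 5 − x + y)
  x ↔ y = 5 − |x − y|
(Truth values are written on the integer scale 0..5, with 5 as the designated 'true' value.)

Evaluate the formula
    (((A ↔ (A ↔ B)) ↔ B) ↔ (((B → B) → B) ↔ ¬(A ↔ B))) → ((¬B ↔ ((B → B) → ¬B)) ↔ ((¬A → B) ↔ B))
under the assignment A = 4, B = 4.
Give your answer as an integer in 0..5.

5

A ↔ B = 4 ↔ 4 = 5
A ↔ (A ↔ B) = 4 ↔ 5 = 4
(A ↔ (A ↔ B)) ↔ B = 4 ↔ 4 = 5
B → B = 4 → 4 = 5
(B → B) → B = 5 → 4 = 4
A ↔ B = 4 ↔ 4 = 5
¬(A ↔ B) = ¬5 = 0
((B → B) → B) ↔ ¬(A ↔ B) = 4 ↔ 0 = 1
((A ↔ (A ↔ B)) ↔ B) ↔ (((B → B) → B) ↔ ¬(A ↔ B)) = 5 ↔ 1 = 1
¬B = ¬4 = 1
B → B = 4 → 4 = 5
¬B = ¬4 = 1
(B → B) → ¬B = 5 → 1 = 1
¬B ↔ ((B → B) → ¬B) = 1 ↔ 1 = 5
¬A = ¬4 = 1
¬A → B = 1 → 4 = 5
(¬A → B) ↔ B = 5 ↔ 4 = 4
(¬B ↔ ((B → B) → ¬B)) ↔ ((¬A → B) ↔ B) = 5 ↔ 4 = 4
(((A ↔ (A ↔ B)) ↔ B) ↔ (((B → B) → B) ↔ ¬(A ↔ B))) → ((¬B ↔ ((B → B) → ¬B)) ↔ ((¬A → B) ↔ B)) = 1 → 4 = 5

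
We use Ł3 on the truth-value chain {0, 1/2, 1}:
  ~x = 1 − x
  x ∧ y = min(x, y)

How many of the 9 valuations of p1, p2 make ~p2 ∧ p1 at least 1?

1

p1 = 0, p2 = 0 ↦ 0  <
p1 = 0, p2 = 1/2 ↦ 0  <
p1 = 0, p2 = 1 ↦ 0  <
p1 = 1/2, p2 = 0 ↦ 1/2  <
p1 = 1/2, p2 = 1/2 ↦ 1/2  <
p1 = 1/2, p2 = 1 ↦ 0  <
p1 = 1, p2 = 0 ↦ 1  ≥
p1 = 1, p2 = 1/2 ↦ 1/2  <
p1 = 1, p2 = 1 ↦ 0  <
So 1 of the 9 assignments meets the threshold.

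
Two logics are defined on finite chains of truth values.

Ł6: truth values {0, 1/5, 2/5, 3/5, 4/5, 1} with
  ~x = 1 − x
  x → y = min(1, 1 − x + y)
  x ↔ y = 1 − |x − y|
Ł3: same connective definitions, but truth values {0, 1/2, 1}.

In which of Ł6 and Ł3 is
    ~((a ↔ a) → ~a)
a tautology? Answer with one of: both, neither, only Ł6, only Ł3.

neither

In Ł6: at a = 0 the value is 0 — not a tautology.
In Ł3: at a = 0 the value is 0 — not a tautology.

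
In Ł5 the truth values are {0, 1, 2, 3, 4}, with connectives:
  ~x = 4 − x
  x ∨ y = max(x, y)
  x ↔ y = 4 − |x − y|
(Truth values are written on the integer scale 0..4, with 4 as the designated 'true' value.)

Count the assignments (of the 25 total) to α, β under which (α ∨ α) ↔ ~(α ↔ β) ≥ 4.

value 4: 7 assignments (counts)
value 3: 7 assignments
value 2: 6 assignments
value 1: 3 assignments
value 0: 2 assignments
So 7 of the 25 assignments meet the threshold.

7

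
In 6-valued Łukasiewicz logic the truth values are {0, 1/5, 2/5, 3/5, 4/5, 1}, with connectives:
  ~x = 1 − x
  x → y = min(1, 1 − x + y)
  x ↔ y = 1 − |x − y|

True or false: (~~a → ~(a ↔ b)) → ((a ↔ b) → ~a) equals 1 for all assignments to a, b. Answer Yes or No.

At a = 2/5, b = 1, for instance:
~a = ~2/5 = 3/5
~~a = ~3/5 = 2/5
a ↔ b = 2/5 ↔ 1 = 2/5
~(a ↔ b) = ~2/5 = 3/5
~~a → ~(a ↔ b) = 2/5 → 3/5 = 1
(a ↔ b) → ~a = 2/5 → 3/5 = 1
(~~a → ~(a ↔ b)) → ((a ↔ b) → ~a) = 1 → 1 = 1
and checking the remaining 35 assignments likewise gives ≥ 1 in every case.

Yes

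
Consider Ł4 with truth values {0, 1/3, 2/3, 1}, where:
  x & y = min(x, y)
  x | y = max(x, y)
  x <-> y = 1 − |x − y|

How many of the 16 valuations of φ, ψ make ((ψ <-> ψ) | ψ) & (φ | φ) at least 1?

φ = 0, ψ = 0 ↦ 0  <
φ = 0, ψ = 1/3 ↦ 0  <
φ = 0, ψ = 2/3 ↦ 0  <
φ = 0, ψ = 1 ↦ 0  <
φ = 1/3, ψ = 0 ↦ 1/3  <
φ = 1/3, ψ = 1/3 ↦ 1/3  <
φ = 1/3, ψ = 2/3 ↦ 1/3  <
φ = 1/3, ψ = 1 ↦ 1/3  <
φ = 2/3, ψ = 0 ↦ 2/3  <
φ = 2/3, ψ = 1/3 ↦ 2/3  <
φ = 2/3, ψ = 2/3 ↦ 2/3  <
φ = 2/3, ψ = 1 ↦ 2/3  <
φ = 1, ψ = 0 ↦ 1  ≥
φ = 1, ψ = 1/3 ↦ 1  ≥
φ = 1, ψ = 2/3 ↦ 1  ≥
φ = 1, ψ = 1 ↦ 1  ≥
So 4 of the 16 assignments meet the threshold.

4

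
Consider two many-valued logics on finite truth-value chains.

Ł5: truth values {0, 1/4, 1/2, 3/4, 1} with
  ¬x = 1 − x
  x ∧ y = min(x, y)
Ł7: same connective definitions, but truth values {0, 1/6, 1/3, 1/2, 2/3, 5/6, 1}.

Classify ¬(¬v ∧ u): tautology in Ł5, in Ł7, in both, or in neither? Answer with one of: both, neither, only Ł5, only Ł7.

In Ł5: at u = 1/4, v = 0 the value is 3/4 — not a tautology.
In Ł7: at u = 1/6, v = 0 the value is 5/6 — not a tautology.

neither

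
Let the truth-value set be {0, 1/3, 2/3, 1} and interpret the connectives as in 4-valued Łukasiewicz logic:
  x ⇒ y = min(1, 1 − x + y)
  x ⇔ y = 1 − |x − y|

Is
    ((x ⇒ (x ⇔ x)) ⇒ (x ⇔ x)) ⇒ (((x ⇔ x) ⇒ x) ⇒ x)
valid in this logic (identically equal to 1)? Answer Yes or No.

x = 0 ↦ 1
x = 1/3 ↦ 1
x = 2/3 ↦ 1
x = 1 ↦ 1
Every assignment gives a value ≥ 1.

Yes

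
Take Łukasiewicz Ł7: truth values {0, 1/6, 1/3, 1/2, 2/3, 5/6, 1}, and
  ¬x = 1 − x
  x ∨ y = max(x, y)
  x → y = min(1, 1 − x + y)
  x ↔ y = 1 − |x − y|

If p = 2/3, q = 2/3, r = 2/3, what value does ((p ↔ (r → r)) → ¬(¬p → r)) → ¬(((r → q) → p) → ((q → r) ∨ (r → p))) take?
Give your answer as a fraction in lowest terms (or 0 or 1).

r → r = 2/3 → 2/3 = 1
p ↔ (r → r) = 2/3 ↔ 1 = 2/3
¬p = ¬2/3 = 1/3
¬p → r = 1/3 → 2/3 = 1
¬(¬p → r) = ¬1 = 0
(p ↔ (r → r)) → ¬(¬p → r) = 2/3 → 0 = 1/3
r → q = 2/3 → 2/3 = 1
(r → q) → p = 1 → 2/3 = 2/3
q → r = 2/3 → 2/3 = 1
r → p = 2/3 → 2/3 = 1
(q → r) ∨ (r → p) = 1 ∨ 1 = 1
((r → q) → p) → ((q → r) ∨ (r → p)) = 2/3 → 1 = 1
¬(((r → q) → p) → ((q → r) ∨ (r → p))) = ¬1 = 0
((p ↔ (r → r)) → ¬(¬p → r)) → ¬(((r → q) → p) → ((q → r) ∨ (r → p))) = 1/3 → 0 = 2/3

2/3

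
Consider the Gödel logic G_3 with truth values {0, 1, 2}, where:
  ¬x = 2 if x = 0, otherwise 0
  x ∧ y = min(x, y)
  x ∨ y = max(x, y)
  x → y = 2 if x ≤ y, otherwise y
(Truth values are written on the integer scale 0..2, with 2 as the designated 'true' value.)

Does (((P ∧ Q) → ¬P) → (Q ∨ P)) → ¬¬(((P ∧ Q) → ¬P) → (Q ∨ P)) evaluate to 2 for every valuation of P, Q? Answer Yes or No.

Yes

P = 0, Q = 0 ↦ 2
P = 0, Q = 1 ↦ 2
P = 0, Q = 2 ↦ 2
P = 1, Q = 0 ↦ 2
P = 1, Q = 1 ↦ 2
P = 1, Q = 2 ↦ 2
P = 2, Q = 0 ↦ 2
P = 2, Q = 1 ↦ 2
P = 2, Q = 2 ↦ 2
Every assignment gives a value ≥ 2.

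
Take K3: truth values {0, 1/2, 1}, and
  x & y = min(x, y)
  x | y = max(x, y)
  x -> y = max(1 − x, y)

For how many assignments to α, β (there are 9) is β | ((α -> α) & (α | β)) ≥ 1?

α = 0, β = 0 ↦ 0  <
α = 0, β = 1/2 ↦ 1/2  <
α = 0, β = 1 ↦ 1  ≥
α = 1/2, β = 0 ↦ 1/2  <
α = 1/2, β = 1/2 ↦ 1/2  <
α = 1/2, β = 1 ↦ 1  ≥
α = 1, β = 0 ↦ 1  ≥
α = 1, β = 1/2 ↦ 1  ≥
α = 1, β = 1 ↦ 1  ≥
So 5 of the 9 assignments meet the threshold.

5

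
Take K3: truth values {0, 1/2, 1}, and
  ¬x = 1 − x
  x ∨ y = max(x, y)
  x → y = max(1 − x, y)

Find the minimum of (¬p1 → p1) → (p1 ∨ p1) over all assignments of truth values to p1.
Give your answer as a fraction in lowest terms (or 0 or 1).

1/2

Take p1 = 1/2:
¬p1 = ¬1/2 = 1/2
¬p1 → p1 = 1/2 → 1/2 = 1/2
p1 ∨ p1 = 1/2 ∨ 1/2 = 1/2
(¬p1 → p1) → (p1 ∨ p1) = 1/2 → 1/2 = 1/2
No assignment yields a value below 1/2, so this is the minimum.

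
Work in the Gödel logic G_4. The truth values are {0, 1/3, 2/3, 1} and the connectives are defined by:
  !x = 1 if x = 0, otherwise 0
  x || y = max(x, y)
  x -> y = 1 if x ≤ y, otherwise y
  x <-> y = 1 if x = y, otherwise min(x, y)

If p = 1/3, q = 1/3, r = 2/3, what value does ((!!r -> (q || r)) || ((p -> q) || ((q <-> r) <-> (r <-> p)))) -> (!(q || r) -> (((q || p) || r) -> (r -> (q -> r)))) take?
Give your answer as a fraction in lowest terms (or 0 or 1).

!r = !2/3 = 0
!!r = !0 = 1
q || r = 1/3 || 2/3 = 2/3
!!r -> (q || r) = 1 -> 2/3 = 2/3
p -> q = 1/3 -> 1/3 = 1
q <-> r = 1/3 <-> 2/3 = 1/3
r <-> p = 2/3 <-> 1/3 = 1/3
(q <-> r) <-> (r <-> p) = 1/3 <-> 1/3 = 1
(p -> q) || ((q <-> r) <-> (r <-> p)) = 1 || 1 = 1
(!!r -> (q || r)) || ((p -> q) || ((q <-> r) <-> (r <-> p))) = 2/3 || 1 = 1
q || r = 1/3 || 2/3 = 2/3
!(q || r) = !2/3 = 0
q || p = 1/3 || 1/3 = 1/3
(q || p) || r = 1/3 || 2/3 = 2/3
q -> r = 1/3 -> 2/3 = 1
r -> (q -> r) = 2/3 -> 1 = 1
((q || p) || r) -> (r -> (q -> r)) = 2/3 -> 1 = 1
!(q || r) -> (((q || p) || r) -> (r -> (q -> r))) = 0 -> 1 = 1
((!!r -> (q || r)) || ((p -> q) || ((q <-> r) <-> (r <-> p)))) -> (!(q || r) -> (((q || p) || r) -> (r -> (q -> r)))) = 1 -> 1 = 1

1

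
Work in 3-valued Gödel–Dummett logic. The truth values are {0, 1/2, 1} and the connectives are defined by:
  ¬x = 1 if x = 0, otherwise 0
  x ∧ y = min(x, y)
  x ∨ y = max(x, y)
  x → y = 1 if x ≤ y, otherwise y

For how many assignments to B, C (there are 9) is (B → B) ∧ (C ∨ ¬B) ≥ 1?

5

B = 0, C = 0 ↦ 1  ≥
B = 0, C = 1/2 ↦ 1  ≥
B = 0, C = 1 ↦ 1  ≥
B = 1/2, C = 0 ↦ 0  <
B = 1/2, C = 1/2 ↦ 1/2  <
B = 1/2, C = 1 ↦ 1  ≥
B = 1, C = 0 ↦ 0  <
B = 1, C = 1/2 ↦ 1/2  <
B = 1, C = 1 ↦ 1  ≥
So 5 of the 9 assignments meet the threshold.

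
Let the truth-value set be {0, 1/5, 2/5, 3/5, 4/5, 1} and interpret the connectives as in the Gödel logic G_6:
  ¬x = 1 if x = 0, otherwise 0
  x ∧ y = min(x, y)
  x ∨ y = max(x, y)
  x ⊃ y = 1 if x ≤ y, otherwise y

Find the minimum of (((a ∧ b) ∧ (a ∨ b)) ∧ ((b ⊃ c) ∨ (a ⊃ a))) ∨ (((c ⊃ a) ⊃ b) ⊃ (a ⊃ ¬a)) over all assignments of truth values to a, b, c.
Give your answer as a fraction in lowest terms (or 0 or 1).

1/5

Take a = 1/5, b = 1/5, c = 0:
a ∧ b = 1/5 ∧ 1/5 = 1/5
a ∨ b = 1/5 ∨ 1/5 = 1/5
(a ∧ b) ∧ (a ∨ b) = 1/5 ∧ 1/5 = 1/5
b ⊃ c = 1/5 ⊃ 0 = 0
a ⊃ a = 1/5 ⊃ 1/5 = 1
(b ⊃ c) ∨ (a ⊃ a) = 0 ∨ 1 = 1
((a ∧ b) ∧ (a ∨ b)) ∧ ((b ⊃ c) ∨ (a ⊃ a)) = 1/5 ∧ 1 = 1/5
c ⊃ a = 0 ⊃ 1/5 = 1
(c ⊃ a) ⊃ b = 1 ⊃ 1/5 = 1/5
¬a = ¬1/5 = 0
a ⊃ ¬a = 1/5 ⊃ 0 = 0
((c ⊃ a) ⊃ b) ⊃ (a ⊃ ¬a) = 1/5 ⊃ 0 = 0
(((a ∧ b) ∧ (a ∨ b)) ∧ ((b ⊃ c) ∨ (a ⊃ a))) ∨ (((c ⊃ a) ⊃ b) ⊃ (a ⊃ ¬a)) = 1/5 ∨ 0 = 1/5
No assignment yields a value below 1/5, so this is the minimum.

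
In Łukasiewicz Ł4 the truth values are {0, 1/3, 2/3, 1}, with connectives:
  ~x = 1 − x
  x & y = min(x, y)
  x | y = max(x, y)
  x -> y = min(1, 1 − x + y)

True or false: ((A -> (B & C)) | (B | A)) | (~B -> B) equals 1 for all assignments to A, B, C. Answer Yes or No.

Counterexample: take A = 1/3, B = 0, C = 0.
B & C = 0 & 0 = 0
A -> (B & C) = 1/3 -> 0 = 2/3
B | A = 0 | 1/3 = 1/3
(A -> (B & C)) | (B | A) = 2/3 | 1/3 = 2/3
~B = ~0 = 1
~B -> B = 1 -> 0 = 0
((A -> (B & C)) | (B | A)) | (~B -> B) = 2/3 | 0 = 2/3
This gives 2/3 ≠ 1.

No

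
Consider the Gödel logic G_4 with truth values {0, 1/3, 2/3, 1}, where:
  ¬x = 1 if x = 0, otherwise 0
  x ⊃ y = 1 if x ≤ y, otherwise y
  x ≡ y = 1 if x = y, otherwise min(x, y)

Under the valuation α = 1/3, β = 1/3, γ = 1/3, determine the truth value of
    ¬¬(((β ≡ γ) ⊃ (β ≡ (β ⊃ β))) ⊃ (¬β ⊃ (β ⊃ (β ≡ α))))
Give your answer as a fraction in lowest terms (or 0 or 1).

β ≡ γ = 1/3 ≡ 1/3 = 1
β ⊃ β = 1/3 ⊃ 1/3 = 1
β ≡ (β ⊃ β) = 1/3 ≡ 1 = 1/3
(β ≡ γ) ⊃ (β ≡ (β ⊃ β)) = 1 ⊃ 1/3 = 1/3
¬β = ¬1/3 = 0
β ≡ α = 1/3 ≡ 1/3 = 1
β ⊃ (β ≡ α) = 1/3 ⊃ 1 = 1
¬β ⊃ (β ⊃ (β ≡ α)) = 0 ⊃ 1 = 1
((β ≡ γ) ⊃ (β ≡ (β ⊃ β))) ⊃ (¬β ⊃ (β ⊃ (β ≡ α))) = 1/3 ⊃ 1 = 1
¬(((β ≡ γ) ⊃ (β ≡ (β ⊃ β))) ⊃ (¬β ⊃ (β ⊃ (β ≡ α)))) = ¬1 = 0
¬¬(((β ≡ γ) ⊃ (β ≡ (β ⊃ β))) ⊃ (¬β ⊃ (β ⊃ (β ≡ α)))) = ¬0 = 1

1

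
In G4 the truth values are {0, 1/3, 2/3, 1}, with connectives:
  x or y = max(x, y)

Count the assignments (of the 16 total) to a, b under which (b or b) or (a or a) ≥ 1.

a = 0, b = 0 ↦ 0  <
a = 0, b = 1/3 ↦ 1/3  <
a = 0, b = 2/3 ↦ 2/3  <
a = 0, b = 1 ↦ 1  ≥
a = 1/3, b = 0 ↦ 1/3  <
a = 1/3, b = 1/3 ↦ 1/3  <
a = 1/3, b = 2/3 ↦ 2/3  <
a = 1/3, b = 1 ↦ 1  ≥
a = 2/3, b = 0 ↦ 2/3  <
a = 2/3, b = 1/3 ↦ 2/3  <
a = 2/3, b = 2/3 ↦ 2/3  <
a = 2/3, b = 1 ↦ 1  ≥
a = 1, b = 0 ↦ 1  ≥
a = 1, b = 1/3 ↦ 1  ≥
a = 1, b = 2/3 ↦ 1  ≥
a = 1, b = 1 ↦ 1  ≥
So 7 of the 16 assignments meet the threshold.

7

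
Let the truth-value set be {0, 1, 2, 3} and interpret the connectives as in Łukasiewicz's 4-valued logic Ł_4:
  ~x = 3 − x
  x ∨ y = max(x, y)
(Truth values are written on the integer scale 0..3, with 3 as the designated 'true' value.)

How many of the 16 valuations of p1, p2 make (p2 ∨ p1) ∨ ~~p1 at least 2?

p1 = 0, p2 = 0 ↦ 0  <
p1 = 0, p2 = 1 ↦ 1  <
p1 = 0, p2 = 2 ↦ 2  ≥
p1 = 0, p2 = 3 ↦ 3  ≥
p1 = 1, p2 = 0 ↦ 1  <
p1 = 1, p2 = 1 ↦ 1  <
p1 = 1, p2 = 2 ↦ 2  ≥
p1 = 1, p2 = 3 ↦ 3  ≥
p1 = 2, p2 = 0 ↦ 2  ≥
p1 = 2, p2 = 1 ↦ 2  ≥
p1 = 2, p2 = 2 ↦ 2  ≥
p1 = 2, p2 = 3 ↦ 3  ≥
p1 = 3, p2 = 0 ↦ 3  ≥
p1 = 3, p2 = 1 ↦ 3  ≥
p1 = 3, p2 = 2 ↦ 3  ≥
p1 = 3, p2 = 3 ↦ 3  ≥
So 12 of the 16 assignments meet the threshold.

12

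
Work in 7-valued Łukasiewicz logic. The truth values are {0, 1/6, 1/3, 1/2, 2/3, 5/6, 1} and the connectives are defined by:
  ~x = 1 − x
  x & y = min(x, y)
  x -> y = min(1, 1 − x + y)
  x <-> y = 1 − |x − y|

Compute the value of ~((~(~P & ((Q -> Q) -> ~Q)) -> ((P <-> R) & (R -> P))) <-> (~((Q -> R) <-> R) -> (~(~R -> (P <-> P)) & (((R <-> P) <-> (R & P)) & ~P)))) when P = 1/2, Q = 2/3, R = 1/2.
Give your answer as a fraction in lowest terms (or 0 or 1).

1/3

~P = ~1/2 = 1/2
Q -> Q = 2/3 -> 2/3 = 1
~Q = ~2/3 = 1/3
(Q -> Q) -> ~Q = 1 -> 1/3 = 1/3
~P & ((Q -> Q) -> ~Q) = 1/2 & 1/3 = 1/3
~(~P & ((Q -> Q) -> ~Q)) = ~1/3 = 2/3
P <-> R = 1/2 <-> 1/2 = 1
R -> P = 1/2 -> 1/2 = 1
(P <-> R) & (R -> P) = 1 & 1 = 1
~(~P & ((Q -> Q) -> ~Q)) -> ((P <-> R) & (R -> P)) = 2/3 -> 1 = 1
Q -> R = 2/3 -> 1/2 = 5/6
(Q -> R) <-> R = 5/6 <-> 1/2 = 2/3
~((Q -> R) <-> R) = ~2/3 = 1/3
~R = ~1/2 = 1/2
P <-> P = 1/2 <-> 1/2 = 1
~R -> (P <-> P) = 1/2 -> 1 = 1
~(~R -> (P <-> P)) = ~1 = 0
R <-> P = 1/2 <-> 1/2 = 1
R & P = 1/2 & 1/2 = 1/2
(R <-> P) <-> (R & P) = 1 <-> 1/2 = 1/2
~P = ~1/2 = 1/2
((R <-> P) <-> (R & P)) & ~P = 1/2 & 1/2 = 1/2
~(~R -> (P <-> P)) & (((R <-> P) <-> (R & P)) & ~P) = 0 & 1/2 = 0
~((Q -> R) <-> R) -> (~(~R -> (P <-> P)) & (((R <-> P) <-> (R & P)) & ~P)) = 1/3 -> 0 = 2/3
(~(~P & ((Q -> Q) -> ~Q)) -> ((P <-> R) & (R -> P))) <-> (~((Q -> R) <-> R) -> (~(~R -> (P <-> P)) & (((R <-> P) <-> (R & P)) & ~P))) = 1 <-> 2/3 = 2/3
~((~(~P & ((Q -> Q) -> ~Q)) -> ((P <-> R) & (R -> P))) <-> (~((Q -> R) <-> R) -> (~(~R -> (P <-> P)) & (((R <-> P) <-> (R & P)) & ~P)))) = ~2/3 = 1/3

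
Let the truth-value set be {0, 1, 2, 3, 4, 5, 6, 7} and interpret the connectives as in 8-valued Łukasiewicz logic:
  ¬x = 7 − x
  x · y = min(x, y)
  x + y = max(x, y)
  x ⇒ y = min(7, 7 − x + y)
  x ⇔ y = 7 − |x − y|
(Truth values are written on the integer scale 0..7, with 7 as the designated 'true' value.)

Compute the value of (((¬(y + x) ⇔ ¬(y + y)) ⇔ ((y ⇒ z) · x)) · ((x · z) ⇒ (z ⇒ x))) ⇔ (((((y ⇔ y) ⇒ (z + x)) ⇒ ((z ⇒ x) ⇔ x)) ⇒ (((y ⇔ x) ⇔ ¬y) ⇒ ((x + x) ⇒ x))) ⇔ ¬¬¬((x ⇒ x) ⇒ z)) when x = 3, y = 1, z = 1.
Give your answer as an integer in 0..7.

6

y + x = 1 + 3 = 3
¬(y + x) = ¬3 = 4
y + y = 1 + 1 = 1
¬(y + y) = ¬1 = 6
¬(y + x) ⇔ ¬(y + y) = 4 ⇔ 6 = 5
y ⇒ z = 1 ⇒ 1 = 7
(y ⇒ z) · x = 7 · 3 = 3
(¬(y + x) ⇔ ¬(y + y)) ⇔ ((y ⇒ z) · x) = 5 ⇔ 3 = 5
x · z = 3 · 1 = 1
z ⇒ x = 1 ⇒ 3 = 7
(x · z) ⇒ (z ⇒ x) = 1 ⇒ 7 = 7
((¬(y + x) ⇔ ¬(y + y)) ⇔ ((y ⇒ z) · x)) · ((x · z) ⇒ (z ⇒ x)) = 5 · 7 = 5
y ⇔ y = 1 ⇔ 1 = 7
z + x = 1 + 3 = 3
(y ⇔ y) ⇒ (z + x) = 7 ⇒ 3 = 3
z ⇒ x = 1 ⇒ 3 = 7
(z ⇒ x) ⇔ x = 7 ⇔ 3 = 3
((y ⇔ y) ⇒ (z + x)) ⇒ ((z ⇒ x) ⇔ x) = 3 ⇒ 3 = 7
y ⇔ x = 1 ⇔ 3 = 5
¬y = ¬1 = 6
(y ⇔ x) ⇔ ¬y = 5 ⇔ 6 = 6
x + x = 3 + 3 = 3
(x + x) ⇒ x = 3 ⇒ 3 = 7
((y ⇔ x) ⇔ ¬y) ⇒ ((x + x) ⇒ x) = 6 ⇒ 7 = 7
(((y ⇔ y) ⇒ (z + x)) ⇒ ((z ⇒ x) ⇔ x)) ⇒ (((y ⇔ x) ⇔ ¬y) ⇒ ((x + x) ⇒ x)) = 7 ⇒ 7 = 7
x ⇒ x = 3 ⇒ 3 = 7
(x ⇒ x) ⇒ z = 7 ⇒ 1 = 1
¬((x ⇒ x) ⇒ z) = ¬1 = 6
¬¬((x ⇒ x) ⇒ z) = ¬6 = 1
¬¬¬((x ⇒ x) ⇒ z) = ¬1 = 6
((((y ⇔ y) ⇒ (z + x)) ⇒ ((z ⇒ x) ⇔ x)) ⇒ (((y ⇔ x) ⇔ ¬y) ⇒ ((x + x) ⇒ x))) ⇔ ¬¬¬((x ⇒ x) ⇒ z) = 7 ⇔ 6 = 6
(((¬(y + x) ⇔ ¬(y + y)) ⇔ ((y ⇒ z) · x)) · ((x · z) ⇒ (z ⇒ x))) ⇔ (((((y ⇔ y) ⇒ (z + x)) ⇒ ((z ⇒ x) ⇔ x)) ⇒ (((y ⇔ x) ⇔ ¬y) ⇒ ((x + x) ⇒ x))) ⇔ ¬¬¬((x ⇒ x) ⇒ z)) = 5 ⇔ 6 = 6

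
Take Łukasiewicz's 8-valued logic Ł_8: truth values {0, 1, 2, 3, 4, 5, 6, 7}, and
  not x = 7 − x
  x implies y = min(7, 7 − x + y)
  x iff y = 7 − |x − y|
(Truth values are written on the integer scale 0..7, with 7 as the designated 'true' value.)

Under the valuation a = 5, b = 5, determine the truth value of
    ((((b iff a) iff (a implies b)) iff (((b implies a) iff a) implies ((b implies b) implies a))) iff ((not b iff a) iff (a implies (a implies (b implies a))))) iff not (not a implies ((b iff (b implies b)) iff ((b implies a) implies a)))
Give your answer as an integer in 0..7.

b iff a = 5 iff 5 = 7
a implies b = 5 implies 5 = 7
(b iff a) iff (a implies b) = 7 iff 7 = 7
b implies a = 5 implies 5 = 7
(b implies a) iff a = 7 iff 5 = 5
b implies b = 5 implies 5 = 7
(b implies b) implies a = 7 implies 5 = 5
((b implies a) iff a) implies ((b implies b) implies a) = 5 implies 5 = 7
((b iff a) iff (a implies b)) iff (((b implies a) iff a) implies ((b implies b) implies a)) = 7 iff 7 = 7
not b = not 5 = 2
not b iff a = 2 iff 5 = 4
b implies a = 5 implies 5 = 7
a implies (b implies a) = 5 implies 7 = 7
a implies (a implies (b implies a)) = 5 implies 7 = 7
(not b iff a) iff (a implies (a implies (b implies a))) = 4 iff 7 = 4
(((b iff a) iff (a implies b)) iff (((b implies a) iff a) implies ((b implies b) implies a))) iff ((not b iff a) iff (a implies (a implies (b implies a)))) = 7 iff 4 = 4
not a = not 5 = 2
b implies b = 5 implies 5 = 7
b iff (b implies b) = 5 iff 7 = 5
b implies a = 5 implies 5 = 7
(b implies a) implies a = 7 implies 5 = 5
(b iff (b implies b)) iff ((b implies a) implies a) = 5 iff 5 = 7
not a implies ((b iff (b implies b)) iff ((b implies a) implies a)) = 2 implies 7 = 7
not (not a implies ((b iff (b implies b)) iff ((b implies a) implies a))) = not 7 = 0
((((b iff a) iff (a implies b)) iff (((b implies a) iff a) implies ((b implies b) implies a))) iff ((not b iff a) iff (a implies (a implies (b implies a))))) iff not (not a implies ((b iff (b implies b)) iff ((b implies a) implies a))) = 4 iff 0 = 3

3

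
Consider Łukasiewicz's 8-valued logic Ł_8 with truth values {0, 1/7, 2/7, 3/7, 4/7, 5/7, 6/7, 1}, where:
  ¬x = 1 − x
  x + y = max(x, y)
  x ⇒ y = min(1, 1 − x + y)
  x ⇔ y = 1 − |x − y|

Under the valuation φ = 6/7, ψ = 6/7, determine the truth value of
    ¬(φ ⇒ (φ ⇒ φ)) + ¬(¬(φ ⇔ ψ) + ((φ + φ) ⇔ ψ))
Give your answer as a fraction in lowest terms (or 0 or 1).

0

φ ⇒ φ = 6/7 ⇒ 6/7 = 1
φ ⇒ (φ ⇒ φ) = 6/7 ⇒ 1 = 1
¬(φ ⇒ (φ ⇒ φ)) = ¬1 = 0
φ ⇔ ψ = 6/7 ⇔ 6/7 = 1
¬(φ ⇔ ψ) = ¬1 = 0
φ + φ = 6/7 + 6/7 = 6/7
(φ + φ) ⇔ ψ = 6/7 ⇔ 6/7 = 1
¬(φ ⇔ ψ) + ((φ + φ) ⇔ ψ) = 0 + 1 = 1
¬(¬(φ ⇔ ψ) + ((φ + φ) ⇔ ψ)) = ¬1 = 0
¬(φ ⇒ (φ ⇒ φ)) + ¬(¬(φ ⇔ ψ) + ((φ + φ) ⇔ ψ)) = 0 + 0 = 0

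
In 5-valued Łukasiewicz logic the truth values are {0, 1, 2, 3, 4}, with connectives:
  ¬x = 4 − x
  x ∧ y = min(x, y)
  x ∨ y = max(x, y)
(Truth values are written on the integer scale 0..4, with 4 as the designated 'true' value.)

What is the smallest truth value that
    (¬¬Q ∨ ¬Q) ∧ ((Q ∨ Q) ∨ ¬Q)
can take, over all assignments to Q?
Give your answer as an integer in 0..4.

2

Take Q = 2:
¬Q = ¬2 = 2
¬¬Q = ¬2 = 2
¬Q = ¬2 = 2
¬¬Q ∨ ¬Q = 2 ∨ 2 = 2
Q ∨ Q = 2 ∨ 2 = 2
¬Q = ¬2 = 2
(Q ∨ Q) ∨ ¬Q = 2 ∨ 2 = 2
(¬¬Q ∨ ¬Q) ∧ ((Q ∨ Q) ∨ ¬Q) = 2 ∧ 2 = 2
No assignment yields a value below 2, so this is the minimum.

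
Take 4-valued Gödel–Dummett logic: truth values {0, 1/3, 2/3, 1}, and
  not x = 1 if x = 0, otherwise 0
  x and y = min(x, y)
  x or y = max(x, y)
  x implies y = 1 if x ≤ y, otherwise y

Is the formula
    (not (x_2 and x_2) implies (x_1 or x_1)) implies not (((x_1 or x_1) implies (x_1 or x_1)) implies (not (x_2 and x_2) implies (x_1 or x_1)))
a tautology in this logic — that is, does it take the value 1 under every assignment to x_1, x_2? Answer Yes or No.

Counterexample: take x_1 = 0, x_2 = 1/3.
x_2 and x_2 = 1/3 and 1/3 = 1/3
not (x_2 and x_2) = not 1/3 = 0
x_1 or x_1 = 0 or 0 = 0
not (x_2 and x_2) implies (x_1 or x_1) = 0 implies 0 = 1
x_1 or x_1 = 0 or 0 = 0
(x_1 or x_1) implies (x_1 or x_1) = 0 implies 0 = 1
not (x_2 and x_2) implies (x_1 or x_1) = 0 implies 0 = 1
((x_1 or x_1) implies (x_1 or x_1)) implies (not (x_2 and x_2) implies (x_1 or x_1)) = 1 implies 1 = 1
not (((x_1 or x_1) implies (x_1 or x_1)) implies (not (x_2 and x_2) implies (x_1 or x_1))) = not 1 = 0
(not (x_2 and x_2) implies (x_1 or x_1)) implies not (((x_1 or x_1) implies (x_1 or x_1)) implies (not (x_2 and x_2) implies (x_1 or x_1))) = 1 implies 0 = 0
This gives 0 ≠ 1.

No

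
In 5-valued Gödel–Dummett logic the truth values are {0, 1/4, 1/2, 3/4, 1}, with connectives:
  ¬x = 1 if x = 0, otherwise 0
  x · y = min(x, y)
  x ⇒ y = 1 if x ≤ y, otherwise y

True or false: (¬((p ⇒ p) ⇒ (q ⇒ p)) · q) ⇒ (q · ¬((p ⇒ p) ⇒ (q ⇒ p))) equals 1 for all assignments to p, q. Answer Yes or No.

At p = 1, q = 1/2, for instance:
p ⇒ p = 1 ⇒ 1 = 1
q ⇒ p = 1/2 ⇒ 1 = 1
(p ⇒ p) ⇒ (q ⇒ p) = 1 ⇒ 1 = 1
¬((p ⇒ p) ⇒ (q ⇒ p)) = ¬1 = 0
¬((p ⇒ p) ⇒ (q ⇒ p)) · q = 0 · 1/2 = 0
q · ¬((p ⇒ p) ⇒ (q ⇒ p)) = 1/2 · 0 = 0
(¬((p ⇒ p) ⇒ (q ⇒ p)) · q) ⇒ (q · ¬((p ⇒ p) ⇒ (q ⇒ p))) = 0 ⇒ 0 = 1
and checking the remaining 24 assignments likewise gives ≥ 1 in every case.

Yes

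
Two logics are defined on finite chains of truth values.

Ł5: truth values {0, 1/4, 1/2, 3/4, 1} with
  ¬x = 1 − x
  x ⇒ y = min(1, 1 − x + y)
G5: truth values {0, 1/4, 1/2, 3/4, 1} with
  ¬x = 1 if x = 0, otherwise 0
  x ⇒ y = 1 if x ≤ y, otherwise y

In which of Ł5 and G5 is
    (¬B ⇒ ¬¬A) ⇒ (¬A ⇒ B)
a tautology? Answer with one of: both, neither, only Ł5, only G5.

only Ł5

In Ł5: every assignment gives 1 — tautology.
In G5: at A = 0, B = 1/4 the value is 1/4 — not a tautology.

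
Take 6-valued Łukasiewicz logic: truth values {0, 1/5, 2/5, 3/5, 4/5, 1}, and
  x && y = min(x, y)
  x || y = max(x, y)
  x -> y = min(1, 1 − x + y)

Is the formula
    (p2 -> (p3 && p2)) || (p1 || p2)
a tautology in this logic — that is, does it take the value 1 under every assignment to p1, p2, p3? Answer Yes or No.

Counterexample: take p1 = 0, p2 = 1/5, p3 = 0.
p3 && p2 = 0 && 1/5 = 0
p2 -> (p3 && p2) = 1/5 -> 0 = 4/5
p1 || p2 = 0 || 1/5 = 1/5
(p2 -> (p3 && p2)) || (p1 || p2) = 4/5 || 1/5 = 4/5
This gives 4/5 ≠ 1.

No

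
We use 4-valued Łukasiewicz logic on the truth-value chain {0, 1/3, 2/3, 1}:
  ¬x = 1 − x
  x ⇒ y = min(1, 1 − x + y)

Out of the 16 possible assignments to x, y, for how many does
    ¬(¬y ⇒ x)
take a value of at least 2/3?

3

x = 0, y = 0 ↦ 1  ≥
x = 0, y = 1/3 ↦ 2/3  ≥
x = 0, y = 2/3 ↦ 1/3  <
x = 0, y = 1 ↦ 0  <
x = 1/3, y = 0 ↦ 2/3  ≥
x = 1/3, y = 1/3 ↦ 1/3  <
x = 1/3, y = 2/3 ↦ 0  <
x = 1/3, y = 1 ↦ 0  <
x = 2/3, y = 0 ↦ 1/3  <
x = 2/3, y = 1/3 ↦ 0  <
x = 2/3, y = 2/3 ↦ 0  <
x = 2/3, y = 1 ↦ 0  <
x = 1, y = 0 ↦ 0  <
x = 1, y = 1/3 ↦ 0  <
x = 1, y = 2/3 ↦ 0  <
x = 1, y = 1 ↦ 0  <
So 3 of the 16 assignments meet the threshold.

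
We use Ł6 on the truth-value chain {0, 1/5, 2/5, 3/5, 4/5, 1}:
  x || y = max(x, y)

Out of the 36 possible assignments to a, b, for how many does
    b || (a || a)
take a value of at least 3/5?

27

value 1: 11 assignments (counts)
value 4/5: 9 assignments (counts)
value 3/5: 7 assignments (counts)
value 2/5: 5 assignments
value 1/5: 3 assignments
value 0: 1 assignment
So 27 of the 36 assignments meet the threshold.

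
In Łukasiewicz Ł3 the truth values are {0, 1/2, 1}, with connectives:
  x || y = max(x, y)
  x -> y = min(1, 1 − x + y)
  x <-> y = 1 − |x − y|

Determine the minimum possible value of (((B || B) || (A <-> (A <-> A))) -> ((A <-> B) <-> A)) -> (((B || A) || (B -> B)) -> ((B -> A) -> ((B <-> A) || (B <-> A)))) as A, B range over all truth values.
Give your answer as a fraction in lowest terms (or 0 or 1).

Take A = 1/2, B = 0:
B || B = 0 || 0 = 0
A <-> A = 1/2 <-> 1/2 = 1
A <-> (A <-> A) = 1/2 <-> 1 = 1/2
(B || B) || (A <-> (A <-> A)) = 0 || 1/2 = 1/2
A <-> B = 1/2 <-> 0 = 1/2
(A <-> B) <-> A = 1/2 <-> 1/2 = 1
((B || B) || (A <-> (A <-> A))) -> ((A <-> B) <-> A) = 1/2 -> 1 = 1
B || A = 0 || 1/2 = 1/2
B -> B = 0 -> 0 = 1
(B || A) || (B -> B) = 1/2 || 1 = 1
B -> A = 0 -> 1/2 = 1
B <-> A = 0 <-> 1/2 = 1/2
B <-> A = 0 <-> 1/2 = 1/2
(B <-> A) || (B <-> A) = 1/2 || 1/2 = 1/2
(B -> A) -> ((B <-> A) || (B <-> A)) = 1 -> 1/2 = 1/2
((B || A) || (B -> B)) -> ((B -> A) -> ((B <-> A) || (B <-> A))) = 1 -> 1/2 = 1/2
(((B || B) || (A <-> (A <-> A))) -> ((A <-> B) <-> A)) -> (((B || A) || (B -> B)) -> ((B -> A) -> ((B <-> A) || (B <-> A)))) = 1 -> 1/2 = 1/2
No assignment yields a value below 1/2, so this is the minimum.

1/2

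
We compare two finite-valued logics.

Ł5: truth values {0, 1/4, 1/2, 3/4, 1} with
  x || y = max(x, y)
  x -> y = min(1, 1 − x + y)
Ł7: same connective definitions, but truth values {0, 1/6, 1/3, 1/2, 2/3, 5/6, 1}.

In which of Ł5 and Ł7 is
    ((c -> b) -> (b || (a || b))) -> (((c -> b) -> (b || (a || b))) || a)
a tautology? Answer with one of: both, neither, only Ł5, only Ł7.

In Ł5: every assignment gives 1 — tautology.
In Ł7: every assignment gives 1 — tautology.

both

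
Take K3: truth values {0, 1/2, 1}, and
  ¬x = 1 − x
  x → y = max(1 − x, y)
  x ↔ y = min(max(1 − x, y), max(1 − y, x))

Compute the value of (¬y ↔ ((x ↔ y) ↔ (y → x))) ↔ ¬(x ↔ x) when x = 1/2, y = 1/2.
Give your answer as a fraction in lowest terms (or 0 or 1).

¬y = ¬1/2 = 1/2
x ↔ y = 1/2 ↔ 1/2 = 1/2
y → x = 1/2 → 1/2 = 1/2
(x ↔ y) ↔ (y → x) = 1/2 ↔ 1/2 = 1/2
¬y ↔ ((x ↔ y) ↔ (y → x)) = 1/2 ↔ 1/2 = 1/2
x ↔ x = 1/2 ↔ 1/2 = 1/2
¬(x ↔ x) = ¬1/2 = 1/2
(¬y ↔ ((x ↔ y) ↔ (y → x))) ↔ ¬(x ↔ x) = 1/2 ↔ 1/2 = 1/2

1/2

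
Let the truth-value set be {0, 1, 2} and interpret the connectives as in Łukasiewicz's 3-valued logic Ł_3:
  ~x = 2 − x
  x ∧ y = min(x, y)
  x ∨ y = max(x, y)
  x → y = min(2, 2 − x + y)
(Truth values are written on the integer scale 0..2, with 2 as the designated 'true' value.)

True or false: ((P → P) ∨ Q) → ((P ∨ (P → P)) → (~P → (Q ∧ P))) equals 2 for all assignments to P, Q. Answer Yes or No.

Counterexample: take P = 0, Q = 0.
P → P = 0 → 0 = 2
(P → P) ∨ Q = 2 ∨ 0 = 2
P → P = 0 → 0 = 2
P ∨ (P → P) = 0 ∨ 2 = 2
~P = ~0 = 2
Q ∧ P = 0 ∧ 0 = 0
~P → (Q ∧ P) = 2 → 0 = 0
(P ∨ (P → P)) → (~P → (Q ∧ P)) = 2 → 0 = 0
((P → P) ∨ Q) → ((P ∨ (P → P)) → (~P → (Q ∧ P))) = 2 → 0 = 0
This gives 0 ≠ 2.

No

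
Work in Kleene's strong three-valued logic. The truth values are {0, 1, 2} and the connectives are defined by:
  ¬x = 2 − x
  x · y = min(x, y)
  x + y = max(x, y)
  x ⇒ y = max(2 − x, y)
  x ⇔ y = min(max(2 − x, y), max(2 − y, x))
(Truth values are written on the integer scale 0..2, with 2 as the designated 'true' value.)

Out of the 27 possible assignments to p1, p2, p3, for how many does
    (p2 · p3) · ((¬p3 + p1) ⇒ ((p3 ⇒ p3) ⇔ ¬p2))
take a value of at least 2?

1

value 2: 1 assignment (counts)
value 1: 10 assignments
value 0: 16 assignments
So 1 of the 27 assignments meets the threshold.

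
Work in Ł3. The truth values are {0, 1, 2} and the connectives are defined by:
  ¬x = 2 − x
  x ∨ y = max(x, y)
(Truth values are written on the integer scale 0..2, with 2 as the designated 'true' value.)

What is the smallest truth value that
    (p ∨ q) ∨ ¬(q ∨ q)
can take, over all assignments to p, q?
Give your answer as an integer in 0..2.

1

Take p = 0, q = 1:
p ∨ q = 0 ∨ 1 = 1
q ∨ q = 1 ∨ 1 = 1
¬(q ∨ q) = ¬1 = 1
(p ∨ q) ∨ ¬(q ∨ q) = 1 ∨ 1 = 1
No assignment yields a value below 1, so this is the minimum.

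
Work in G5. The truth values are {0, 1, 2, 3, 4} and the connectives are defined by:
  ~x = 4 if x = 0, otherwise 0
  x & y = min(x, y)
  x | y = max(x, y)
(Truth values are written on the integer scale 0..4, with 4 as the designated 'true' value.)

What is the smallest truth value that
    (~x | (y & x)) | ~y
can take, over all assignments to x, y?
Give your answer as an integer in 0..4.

1

Take x = 1, y = 1:
~x = ~1 = 0
y & x = 1 & 1 = 1
~x | (y & x) = 0 | 1 = 1
~y = ~1 = 0
(~x | (y & x)) | ~y = 1 | 0 = 1
No assignment yields a value below 1, so this is the minimum.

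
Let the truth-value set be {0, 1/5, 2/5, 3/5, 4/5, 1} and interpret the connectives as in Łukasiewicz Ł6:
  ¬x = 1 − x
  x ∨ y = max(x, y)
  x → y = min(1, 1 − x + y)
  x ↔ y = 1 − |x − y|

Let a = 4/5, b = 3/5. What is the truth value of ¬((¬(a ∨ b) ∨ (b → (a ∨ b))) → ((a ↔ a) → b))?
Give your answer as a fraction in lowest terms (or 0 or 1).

a ∨ b = 4/5 ∨ 3/5 = 4/5
¬(a ∨ b) = ¬4/5 = 1/5
a ∨ b = 4/5 ∨ 3/5 = 4/5
b → (a ∨ b) = 3/5 → 4/5 = 1
¬(a ∨ b) ∨ (b → (a ∨ b)) = 1/5 ∨ 1 = 1
a ↔ a = 4/5 ↔ 4/5 = 1
(a ↔ a) → b = 1 → 3/5 = 3/5
(¬(a ∨ b) ∨ (b → (a ∨ b))) → ((a ↔ a) → b) = 1 → 3/5 = 3/5
¬((¬(a ∨ b) ∨ (b → (a ∨ b))) → ((a ↔ a) → b)) = ¬3/5 = 2/5

2/5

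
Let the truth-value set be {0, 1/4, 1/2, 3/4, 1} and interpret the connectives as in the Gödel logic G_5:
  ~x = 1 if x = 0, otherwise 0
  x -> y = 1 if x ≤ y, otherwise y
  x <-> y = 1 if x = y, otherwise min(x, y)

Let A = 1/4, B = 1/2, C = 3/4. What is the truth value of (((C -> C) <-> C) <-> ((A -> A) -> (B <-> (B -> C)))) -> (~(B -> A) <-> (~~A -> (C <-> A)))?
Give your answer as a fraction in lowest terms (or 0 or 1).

C -> C = 3/4 -> 3/4 = 1
(C -> C) <-> C = 1 <-> 3/4 = 3/4
A -> A = 1/4 -> 1/4 = 1
B -> C = 1/2 -> 3/4 = 1
B <-> (B -> C) = 1/2 <-> 1 = 1/2
(A -> A) -> (B <-> (B -> C)) = 1 -> 1/2 = 1/2
((C -> C) <-> C) <-> ((A -> A) -> (B <-> (B -> C))) = 3/4 <-> 1/2 = 1/2
B -> A = 1/2 -> 1/4 = 1/4
~(B -> A) = ~1/4 = 0
~A = ~1/4 = 0
~~A = ~0 = 1
C <-> A = 3/4 <-> 1/4 = 1/4
~~A -> (C <-> A) = 1 -> 1/4 = 1/4
~(B -> A) <-> (~~A -> (C <-> A)) = 0 <-> 1/4 = 0
(((C -> C) <-> C) <-> ((A -> A) -> (B <-> (B -> C)))) -> (~(B -> A) <-> (~~A -> (C <-> A))) = 1/2 -> 0 = 0

0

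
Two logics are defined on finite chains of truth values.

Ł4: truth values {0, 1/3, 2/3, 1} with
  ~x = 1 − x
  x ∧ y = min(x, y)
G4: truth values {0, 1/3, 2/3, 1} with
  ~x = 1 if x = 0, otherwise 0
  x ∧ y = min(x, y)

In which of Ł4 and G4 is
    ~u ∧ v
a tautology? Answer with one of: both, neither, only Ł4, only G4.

In Ł4: at u = 0, v = 0 the value is 0 — not a tautology.
In G4: at u = 0, v = 0 the value is 0 — not a tautology.

neither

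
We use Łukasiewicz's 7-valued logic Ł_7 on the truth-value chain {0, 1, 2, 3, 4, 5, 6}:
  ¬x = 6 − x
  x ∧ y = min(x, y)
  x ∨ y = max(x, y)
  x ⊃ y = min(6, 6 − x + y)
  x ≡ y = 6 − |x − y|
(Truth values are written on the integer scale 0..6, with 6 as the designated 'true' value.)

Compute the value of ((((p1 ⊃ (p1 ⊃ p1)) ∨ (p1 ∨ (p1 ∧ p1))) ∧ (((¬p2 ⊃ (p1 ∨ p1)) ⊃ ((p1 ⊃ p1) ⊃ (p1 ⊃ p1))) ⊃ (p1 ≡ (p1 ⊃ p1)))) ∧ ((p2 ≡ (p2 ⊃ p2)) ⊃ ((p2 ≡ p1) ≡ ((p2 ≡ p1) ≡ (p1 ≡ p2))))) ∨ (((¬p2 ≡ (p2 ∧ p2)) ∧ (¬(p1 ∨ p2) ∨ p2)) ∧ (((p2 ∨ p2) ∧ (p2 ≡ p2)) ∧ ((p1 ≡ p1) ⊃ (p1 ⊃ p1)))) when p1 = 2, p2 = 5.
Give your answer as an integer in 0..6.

p1 ⊃ p1 = 2 ⊃ 2 = 6
p1 ⊃ (p1 ⊃ p1) = 2 ⊃ 6 = 6
p1 ∧ p1 = 2 ∧ 2 = 2
p1 ∨ (p1 ∧ p1) = 2 ∨ 2 = 2
(p1 ⊃ (p1 ⊃ p1)) ∨ (p1 ∨ (p1 ∧ p1)) = 6 ∨ 2 = 6
¬p2 = ¬5 = 1
p1 ∨ p1 = 2 ∨ 2 = 2
¬p2 ⊃ (p1 ∨ p1) = 1 ⊃ 2 = 6
p1 ⊃ p1 = 2 ⊃ 2 = 6
p1 ⊃ p1 = 2 ⊃ 2 = 6
(p1 ⊃ p1) ⊃ (p1 ⊃ p1) = 6 ⊃ 6 = 6
(¬p2 ⊃ (p1 ∨ p1)) ⊃ ((p1 ⊃ p1) ⊃ (p1 ⊃ p1)) = 6 ⊃ 6 = 6
p1 ⊃ p1 = 2 ⊃ 2 = 6
p1 ≡ (p1 ⊃ p1) = 2 ≡ 6 = 2
((¬p2 ⊃ (p1 ∨ p1)) ⊃ ((p1 ⊃ p1) ⊃ (p1 ⊃ p1))) ⊃ (p1 ≡ (p1 ⊃ p1)) = 6 ⊃ 2 = 2
((p1 ⊃ (p1 ⊃ p1)) ∨ (p1 ∨ (p1 ∧ p1))) ∧ (((¬p2 ⊃ (p1 ∨ p1)) ⊃ ((p1 ⊃ p1) ⊃ (p1 ⊃ p1))) ⊃ (p1 ≡ (p1 ⊃ p1))) = 6 ∧ 2 = 2
p2 ⊃ p2 = 5 ⊃ 5 = 6
p2 ≡ (p2 ⊃ p2) = 5 ≡ 6 = 5
p2 ≡ p1 = 5 ≡ 2 = 3
p2 ≡ p1 = 5 ≡ 2 = 3
p1 ≡ p2 = 2 ≡ 5 = 3
(p2 ≡ p1) ≡ (p1 ≡ p2) = 3 ≡ 3 = 6
(p2 ≡ p1) ≡ ((p2 ≡ p1) ≡ (p1 ≡ p2)) = 3 ≡ 6 = 3
(p2 ≡ (p2 ⊃ p2)) ⊃ ((p2 ≡ p1) ≡ ((p2 ≡ p1) ≡ (p1 ≡ p2))) = 5 ⊃ 3 = 4
(((p1 ⊃ (p1 ⊃ p1)) ∨ (p1 ∨ (p1 ∧ p1))) ∧ (((¬p2 ⊃ (p1 ∨ p1)) ⊃ ((p1 ⊃ p1) ⊃ (p1 ⊃ p1))) ⊃ (p1 ≡ (p1 ⊃ p1)))) ∧ ((p2 ≡ (p2 ⊃ p2)) ⊃ ((p2 ≡ p1) ≡ ((p2 ≡ p1) ≡ (p1 ≡ p2)))) = 2 ∧ 4 = 2
¬p2 = ¬5 = 1
p2 ∧ p2 = 5 ∧ 5 = 5
¬p2 ≡ (p2 ∧ p2) = 1 ≡ 5 = 2
p1 ∨ p2 = 2 ∨ 5 = 5
¬(p1 ∨ p2) = ¬5 = 1
¬(p1 ∨ p2) ∨ p2 = 1 ∨ 5 = 5
(¬p2 ≡ (p2 ∧ p2)) ∧ (¬(p1 ∨ p2) ∨ p2) = 2 ∧ 5 = 2
p2 ∨ p2 = 5 ∨ 5 = 5
p2 ≡ p2 = 5 ≡ 5 = 6
(p2 ∨ p2) ∧ (p2 ≡ p2) = 5 ∧ 6 = 5
p1 ≡ p1 = 2 ≡ 2 = 6
p1 ⊃ p1 = 2 ⊃ 2 = 6
(p1 ≡ p1) ⊃ (p1 ⊃ p1) = 6 ⊃ 6 = 6
((p2 ∨ p2) ∧ (p2 ≡ p2)) ∧ ((p1 ≡ p1) ⊃ (p1 ⊃ p1)) = 5 ∧ 6 = 5
((¬p2 ≡ (p2 ∧ p2)) ∧ (¬(p1 ∨ p2) ∨ p2)) ∧ (((p2 ∨ p2) ∧ (p2 ≡ p2)) ∧ ((p1 ≡ p1) ⊃ (p1 ⊃ p1))) = 2 ∧ 5 = 2
((((p1 ⊃ (p1 ⊃ p1)) ∨ (p1 ∨ (p1 ∧ p1))) ∧ (((¬p2 ⊃ (p1 ∨ p1)) ⊃ ((p1 ⊃ p1) ⊃ (p1 ⊃ p1))) ⊃ (p1 ≡ (p1 ⊃ p1)))) ∧ ((p2 ≡ (p2 ⊃ p2)) ⊃ ((p2 ≡ p1) ≡ ((p2 ≡ p1) ≡ (p1 ≡ p2))))) ∨ (((¬p2 ≡ (p2 ∧ p2)) ∧ (¬(p1 ∨ p2) ∨ p2)) ∧ (((p2 ∨ p2) ∧ (p2 ≡ p2)) ∧ ((p1 ≡ p1) ⊃ (p1 ⊃ p1)))) = 2 ∨ 2 = 2

2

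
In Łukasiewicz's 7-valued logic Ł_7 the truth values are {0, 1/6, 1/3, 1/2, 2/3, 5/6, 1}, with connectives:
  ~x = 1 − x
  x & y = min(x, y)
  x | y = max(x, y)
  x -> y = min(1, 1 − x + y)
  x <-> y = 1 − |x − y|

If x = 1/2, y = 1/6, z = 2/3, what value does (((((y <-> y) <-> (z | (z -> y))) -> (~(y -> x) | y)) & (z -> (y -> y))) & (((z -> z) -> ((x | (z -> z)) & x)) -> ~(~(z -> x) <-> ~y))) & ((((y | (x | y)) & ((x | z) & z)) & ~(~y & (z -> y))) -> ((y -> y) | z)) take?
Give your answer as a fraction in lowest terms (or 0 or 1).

1/2

y <-> y = 1/6 <-> 1/6 = 1
z -> y = 2/3 -> 1/6 = 1/2
z | (z -> y) = 2/3 | 1/2 = 2/3
(y <-> y) <-> (z | (z -> y)) = 1 <-> 2/3 = 2/3
y -> x = 1/6 -> 1/2 = 1
~(y -> x) = ~1 = 0
~(y -> x) | y = 0 | 1/6 = 1/6
((y <-> y) <-> (z | (z -> y))) -> (~(y -> x) | y) = 2/3 -> 1/6 = 1/2
y -> y = 1/6 -> 1/6 = 1
z -> (y -> y) = 2/3 -> 1 = 1
(((y <-> y) <-> (z | (z -> y))) -> (~(y -> x) | y)) & (z -> (y -> y)) = 1/2 & 1 = 1/2
z -> z = 2/3 -> 2/3 = 1
z -> z = 2/3 -> 2/3 = 1
x | (z -> z) = 1/2 | 1 = 1
(x | (z -> z)) & x = 1 & 1/2 = 1/2
(z -> z) -> ((x | (z -> z)) & x) = 1 -> 1/2 = 1/2
z -> x = 2/3 -> 1/2 = 5/6
~(z -> x) = ~5/6 = 1/6
~y = ~1/6 = 5/6
~(z -> x) <-> ~y = 1/6 <-> 5/6 = 1/3
~(~(z -> x) <-> ~y) = ~1/3 = 2/3
((z -> z) -> ((x | (z -> z)) & x)) -> ~(~(z -> x) <-> ~y) = 1/2 -> 2/3 = 1
((((y <-> y) <-> (z | (z -> y))) -> (~(y -> x) | y)) & (z -> (y -> y))) & (((z -> z) -> ((x | (z -> z)) & x)) -> ~(~(z -> x) <-> ~y)) = 1/2 & 1 = 1/2
x | y = 1/2 | 1/6 = 1/2
y | (x | y) = 1/6 | 1/2 = 1/2
x | z = 1/2 | 2/3 = 2/3
(x | z) & z = 2/3 & 2/3 = 2/3
(y | (x | y)) & ((x | z) & z) = 1/2 & 2/3 = 1/2
~y = ~1/6 = 5/6
z -> y = 2/3 -> 1/6 = 1/2
~y & (z -> y) = 5/6 & 1/2 = 1/2
~(~y & (z -> y)) = ~1/2 = 1/2
((y | (x | y)) & ((x | z) & z)) & ~(~y & (z -> y)) = 1/2 & 1/2 = 1/2
y -> y = 1/6 -> 1/6 = 1
(y -> y) | z = 1 | 2/3 = 1
(((y | (x | y)) & ((x | z) & z)) & ~(~y & (z -> y))) -> ((y -> y) | z) = 1/2 -> 1 = 1
(((((y <-> y) <-> (z | (z -> y))) -> (~(y -> x) | y)) & (z -> (y -> y))) & (((z -> z) -> ((x | (z -> z)) & x)) -> ~(~(z -> x) <-> ~y))) & ((((y | (x | y)) & ((x | z) & z)) & ~(~y & (z -> y))) -> ((y -> y) | z)) = 1/2 & 1 = 1/2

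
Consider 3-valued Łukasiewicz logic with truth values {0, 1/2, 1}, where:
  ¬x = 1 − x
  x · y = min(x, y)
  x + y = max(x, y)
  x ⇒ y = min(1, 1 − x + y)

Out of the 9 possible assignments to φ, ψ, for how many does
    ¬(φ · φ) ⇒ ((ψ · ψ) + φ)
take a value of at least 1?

φ = 0, ψ = 0 ↦ 0  <
φ = 0, ψ = 1/2 ↦ 1/2  <
φ = 0, ψ = 1 ↦ 1  ≥
φ = 1/2, ψ = 0 ↦ 1  ≥
φ = 1/2, ψ = 1/2 ↦ 1  ≥
φ = 1/2, ψ = 1 ↦ 1  ≥
φ = 1, ψ = 0 ↦ 1  ≥
φ = 1, ψ = 1/2 ↦ 1  ≥
φ = 1, ψ = 1 ↦ 1  ≥
So 7 of the 9 assignments meet the threshold.

7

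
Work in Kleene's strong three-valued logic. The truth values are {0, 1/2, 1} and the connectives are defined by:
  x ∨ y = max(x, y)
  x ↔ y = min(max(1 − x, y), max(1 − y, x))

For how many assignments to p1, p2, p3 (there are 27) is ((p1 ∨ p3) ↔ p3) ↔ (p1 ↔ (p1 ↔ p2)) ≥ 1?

value 1: 4 assignments (counts)
value 1/2: 19 assignments
value 0: 4 assignments
So 4 of the 27 assignments meet the threshold.

4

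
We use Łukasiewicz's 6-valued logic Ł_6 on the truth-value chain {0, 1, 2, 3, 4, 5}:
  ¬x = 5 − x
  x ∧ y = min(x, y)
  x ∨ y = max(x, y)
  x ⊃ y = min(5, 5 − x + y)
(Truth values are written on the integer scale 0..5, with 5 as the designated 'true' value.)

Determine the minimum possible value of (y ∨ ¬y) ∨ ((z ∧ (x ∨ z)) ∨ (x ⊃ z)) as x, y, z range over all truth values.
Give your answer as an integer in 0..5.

3

Take x = 2, y = 2, z = 0:
¬y = ¬2 = 3
y ∨ ¬y = 2 ∨ 3 = 3
x ∨ z = 2 ∨ 0 = 2
z ∧ (x ∨ z) = 0 ∧ 2 = 0
x ⊃ z = 2 ⊃ 0 = 3
(z ∧ (x ∨ z)) ∨ (x ⊃ z) = 0 ∨ 3 = 3
(y ∨ ¬y) ∨ ((z ∧ (x ∨ z)) ∨ (x ⊃ z)) = 3 ∨ 3 = 3
No assignment yields a value below 3, so this is the minimum.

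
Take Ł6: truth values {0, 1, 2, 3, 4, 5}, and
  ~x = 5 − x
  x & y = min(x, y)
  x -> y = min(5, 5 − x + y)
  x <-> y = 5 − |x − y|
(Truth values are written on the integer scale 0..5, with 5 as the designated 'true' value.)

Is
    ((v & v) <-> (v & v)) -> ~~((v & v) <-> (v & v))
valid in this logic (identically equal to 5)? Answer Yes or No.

v = 0 ↦ 5
v = 1 ↦ 5
v = 2 ↦ 5
v = 3 ↦ 5
v = 4 ↦ 5
v = 5 ↦ 5
Every assignment gives a value ≥ 5.

Yes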